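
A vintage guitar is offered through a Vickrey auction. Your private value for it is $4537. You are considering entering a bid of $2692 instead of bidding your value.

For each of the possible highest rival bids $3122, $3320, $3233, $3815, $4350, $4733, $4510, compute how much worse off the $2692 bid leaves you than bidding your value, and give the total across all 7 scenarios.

$4872

The deviation costs you only when the competing bid falls strictly between $2692 and $4537; elsewhere both bids give the same outcome.
$3122: truthful payoff $1415, deviation payoff $0 → loss $1415.
$3320: truthful payoff $1217, deviation payoff $0 → loss $1217.
$3233: truthful payoff $1304, deviation payoff $0 → loss $1304.
$3815: truthful payoff $722, deviation payoff $0 → loss $722.
$4350: truthful payoff $187, deviation payoff $0 → loss $187.
$4733: outcomes coincide → loss $0.
$4510: truthful payoff $27, deviation payoff $0 → loss $27.
Total loss = $1415 + $1217 + $1304 + $722 + $187 + $27 = $4872.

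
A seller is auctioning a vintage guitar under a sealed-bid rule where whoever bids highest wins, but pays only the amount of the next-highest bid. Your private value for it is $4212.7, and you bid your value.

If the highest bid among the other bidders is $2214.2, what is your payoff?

$1998.5

Your bid $4212.7 exceeds the highest competing bid $2214.2, so you win.
In a second-price auction the winner pays the second-highest bid, $2214.2.
Payoff = value − price = $4212.7 − $2214.2 = $1998.5.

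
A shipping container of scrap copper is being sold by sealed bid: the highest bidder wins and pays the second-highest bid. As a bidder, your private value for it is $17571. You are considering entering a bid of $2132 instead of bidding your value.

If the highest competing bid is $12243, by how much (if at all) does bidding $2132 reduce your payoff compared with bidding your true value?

Bidding your value $17571: you win (since $17571 > $12243) and pay $12243. Payoff $5328.
Bidding $2132: you lose. Payoff $0.
The competing bid $12243 lies between your shaded bid and your value, so underbidding forfeits an item you could have won at a profitable price.
Loss from deviating = $5328 − ($0) = $5328.

$5328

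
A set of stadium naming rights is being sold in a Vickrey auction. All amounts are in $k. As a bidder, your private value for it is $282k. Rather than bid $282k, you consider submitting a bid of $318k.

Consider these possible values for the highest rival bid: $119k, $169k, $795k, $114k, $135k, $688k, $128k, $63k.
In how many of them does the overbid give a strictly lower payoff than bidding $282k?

0

The deviation hurts exactly when the highest competing bid lies strictly between $282k and $318k — overbidding then wins at a price above your value.
$119k: below both → same outcome either way.
$169k: below both → same outcome either way.
$795k: above both → same outcome either way.
$114k: below both → same outcome either way.
$135k: below both → same outcome either way.
$688k: above both → same outcome either way.
$128k: below both → same outcome either way.
$63k: below both → same outcome either way.
Count: 0.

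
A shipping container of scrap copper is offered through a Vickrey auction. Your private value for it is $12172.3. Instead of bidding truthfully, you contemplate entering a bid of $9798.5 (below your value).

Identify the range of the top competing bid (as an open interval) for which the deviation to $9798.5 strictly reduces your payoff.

($9798.5, $12172.3)

If the competing bid is below $9798.5, both bids win at the same price — no difference.
If it is above $12172.3, both bids lose — no difference.
If it lies strictly between $9798.5 and $12172.3, bidding your value wins at a price below your value (positive payoff) while bidding $9798.5 loses (payoff 0).
So the deviation strictly hurts on the open interval ($9798.5, $12172.3).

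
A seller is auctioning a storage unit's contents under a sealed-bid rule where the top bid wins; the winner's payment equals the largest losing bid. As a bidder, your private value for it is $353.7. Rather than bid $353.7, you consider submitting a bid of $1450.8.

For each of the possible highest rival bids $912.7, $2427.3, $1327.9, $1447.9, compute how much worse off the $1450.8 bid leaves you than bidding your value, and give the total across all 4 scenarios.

The deviation costs you only when the competing bid falls strictly between $353.7 and $1450.8; elsewhere both bids give the same outcome.
$912.7: truthful payoff $0, deviation payoff −$559 → loss $559.
$2427.3: outcomes coincide → loss $0.
$1327.9: truthful payoff $0, deviation payoff −$974.2 → loss $974.2.
$1447.9: truthful payoff $0, deviation payoff −$1094.2 → loss $1094.2.
Total loss = $559 + $974.2 + $1094.2 = $2627.4.

$2627.4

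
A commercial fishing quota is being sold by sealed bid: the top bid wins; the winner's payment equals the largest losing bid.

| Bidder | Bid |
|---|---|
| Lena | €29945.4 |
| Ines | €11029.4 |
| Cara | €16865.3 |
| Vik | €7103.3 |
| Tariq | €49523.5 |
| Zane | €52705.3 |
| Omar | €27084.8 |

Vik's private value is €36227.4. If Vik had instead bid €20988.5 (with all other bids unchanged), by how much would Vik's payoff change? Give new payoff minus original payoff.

The highest bid among the other bidders is €52705.3; Vik's bid doesn't change that.
Original bid €7103.3: Vik is not highest (top rival bid is €52705.3); payoff €0.
Alternative bid €20988.5: Vik is not highest (top rival bid is €52705.3); payoff €0.
Change in payoff = €0 − (€0) = €0.

€0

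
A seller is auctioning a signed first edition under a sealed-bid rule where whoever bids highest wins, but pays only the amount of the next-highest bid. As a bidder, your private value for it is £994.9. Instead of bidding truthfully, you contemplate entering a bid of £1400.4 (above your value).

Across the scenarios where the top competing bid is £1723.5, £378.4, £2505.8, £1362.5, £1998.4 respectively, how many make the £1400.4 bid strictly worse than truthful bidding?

1

The deviation hurts exactly when the highest competing bid lies strictly between £994.9 and £1400.4 — overbidding then wins at a price above your value.
£1723.5: above both → same outcome either way.
£378.4: below both → same outcome either way.
£2505.8: above both → same outcome either way.
£1362.5: inside the interval → strictly worse (loss £367.6).
£1998.4: above both → same outcome either way.
Count: 1.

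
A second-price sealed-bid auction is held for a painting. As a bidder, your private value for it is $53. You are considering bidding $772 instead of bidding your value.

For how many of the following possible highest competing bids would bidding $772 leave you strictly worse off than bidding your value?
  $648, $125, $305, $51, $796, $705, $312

The deviation hurts exactly when the highest competing bid lies strictly between $53 and $772 — overbidding then wins at a price above your value.
$648: inside the interval → strictly worse (loss $595).
$125: inside the interval → strictly worse (loss $72).
$305: inside the interval → strictly worse (loss $252).
$51: below both → same outcome either way.
$796: above both → same outcome either way.
$705: inside the interval → strictly worse (loss $652).
$312: inside the interval → strictly worse (loss $259).
Count: 5.

5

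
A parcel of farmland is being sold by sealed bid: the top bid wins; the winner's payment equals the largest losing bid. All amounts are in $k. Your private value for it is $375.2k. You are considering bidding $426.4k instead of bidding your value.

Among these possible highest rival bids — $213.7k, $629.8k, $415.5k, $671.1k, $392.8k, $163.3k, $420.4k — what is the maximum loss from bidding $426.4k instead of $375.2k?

$45.2k

$213.7k: same outcome either way → loss $0k.
$629.8k: same outcome either way → loss $0k.
$415.5k: truthful gives $0k, deviation gives −$40.3k → loss $40.3k.
$671.1k: same outcome either way → loss $0k.
$392.8k: truthful gives $0k, deviation gives −$17.6k → loss $17.6k.
$163.3k: same outcome either way → loss $0k.
$420.4k: truthful gives $0k, deviation gives −$45.2k → loss $45.2k.
Maximum loss: $45.2k.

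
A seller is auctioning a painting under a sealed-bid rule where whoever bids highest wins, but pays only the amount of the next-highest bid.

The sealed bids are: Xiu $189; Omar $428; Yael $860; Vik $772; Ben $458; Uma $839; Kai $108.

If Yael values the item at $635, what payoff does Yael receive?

−$204

Highest bid: Yael at $860, so Yael wins.
Second-highest bid: Uma at $839 — that is the price the winner pays.
Yael's payoff = value − price = $635 − $839 = −$204.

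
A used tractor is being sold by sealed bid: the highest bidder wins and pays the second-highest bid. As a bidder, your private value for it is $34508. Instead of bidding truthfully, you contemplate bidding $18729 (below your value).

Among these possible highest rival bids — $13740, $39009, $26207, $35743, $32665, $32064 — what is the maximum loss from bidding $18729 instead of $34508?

$13740: same outcome either way → loss $0.
$39009: same outcome either way → loss $0.
$26207: truthful gives $8301, deviation gives $0 → loss $8301.
$35743: same outcome either way → loss $0.
$32665: truthful gives $1843, deviation gives $0 → loss $1843.
$32064: truthful gives $2444, deviation gives $0 → loss $2444.
Maximum loss: $8301.

$8301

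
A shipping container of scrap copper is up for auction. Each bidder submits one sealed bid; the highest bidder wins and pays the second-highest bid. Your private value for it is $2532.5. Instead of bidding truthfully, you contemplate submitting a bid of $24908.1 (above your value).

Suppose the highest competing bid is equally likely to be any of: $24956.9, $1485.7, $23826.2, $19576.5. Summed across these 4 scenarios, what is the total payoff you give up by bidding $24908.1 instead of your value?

$38337.7

The deviation costs you only when the competing bid falls strictly between $2532.5 and $24908.1; elsewhere both bids give the same outcome.
$24956.9: outcomes coincide → loss $0.
$1485.7: outcomes coincide → loss $0.
$23826.2: truthful payoff $0, deviation payoff −$21293.7 → loss $21293.7.
$19576.5: truthful payoff $0, deviation payoff −$17044 → loss $17044.
Total loss = $21293.7 + $17044 = $38337.7.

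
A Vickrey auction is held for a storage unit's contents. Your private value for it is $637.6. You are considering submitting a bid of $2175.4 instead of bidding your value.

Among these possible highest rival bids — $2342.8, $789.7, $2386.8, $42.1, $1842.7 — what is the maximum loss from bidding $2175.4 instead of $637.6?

$1205.1

$2342.8: same outcome either way → loss $0.
$789.7: truthful gives $0, deviation gives −$152.1 → loss $152.1.
$2386.8: same outcome either way → loss $0.
$42.1: same outcome either way → loss $0.
$1842.7: truthful gives $0, deviation gives −$1205.1 → loss $1205.1.
Maximum loss: $1205.1.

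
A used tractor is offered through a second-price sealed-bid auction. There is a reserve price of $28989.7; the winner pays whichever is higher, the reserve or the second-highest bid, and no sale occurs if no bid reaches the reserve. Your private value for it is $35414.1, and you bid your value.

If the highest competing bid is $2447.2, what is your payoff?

$6424.4

Your bid $35414.1 is the highest and exceeds the reserve.
Price = max(second-highest bid, reserve) = max($2447.2, $28989.7) = $28989.7.
Payoff = $35414.1 − $28989.7 = $6424.4.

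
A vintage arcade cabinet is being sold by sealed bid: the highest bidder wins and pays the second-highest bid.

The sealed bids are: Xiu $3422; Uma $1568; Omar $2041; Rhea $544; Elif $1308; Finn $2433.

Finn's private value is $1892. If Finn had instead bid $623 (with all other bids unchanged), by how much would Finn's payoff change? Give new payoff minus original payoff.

The highest bid among the other bidders is $3422; Finn's bid doesn't change that.
Original bid $2433: Finn is not highest (top rival bid is $3422); payoff $0.
Alternative bid $623: Finn is not highest (top rival bid is $3422); payoff $0.
Change in payoff = $0 − ($0) = $0.

$0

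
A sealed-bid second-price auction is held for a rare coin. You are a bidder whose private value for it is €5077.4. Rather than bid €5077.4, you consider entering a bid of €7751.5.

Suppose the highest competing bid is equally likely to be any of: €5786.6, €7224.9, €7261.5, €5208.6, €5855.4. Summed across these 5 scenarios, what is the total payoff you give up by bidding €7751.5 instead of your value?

€5950

The deviation costs you only when the competing bid falls strictly between €5077.4 and €7751.5; elsewhere both bids give the same outcome.
€5786.6: truthful payoff €0, deviation payoff −€709.2 → loss €709.2.
€7224.9: truthful payoff €0, deviation payoff −€2147.5 → loss €2147.5.
€7261.5: truthful payoff €0, deviation payoff −€2184.1 → loss €2184.1.
€5208.6: truthful payoff €0, deviation payoff −€131.2 → loss €131.2.
€5855.4: truthful payoff €0, deviation payoff −€778 → loss €778.
Total loss = €709.2 + €2147.5 + €2184.1 + €131.2 + €778 = €5950.
Truthful bidding weakly dominates here: raising your bid can only win items priced above your value, and lowering it can only forfeit items priced below.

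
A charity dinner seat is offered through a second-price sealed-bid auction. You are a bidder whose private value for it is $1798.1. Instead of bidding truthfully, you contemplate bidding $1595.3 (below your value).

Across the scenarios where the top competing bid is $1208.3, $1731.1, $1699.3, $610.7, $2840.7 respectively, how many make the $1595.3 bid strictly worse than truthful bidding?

The deviation hurts exactly when the highest competing bid lies strictly between $1595.3 and $1798.1 — underbidding then forfeits a profitable win.
$1208.3: below both → same outcome either way.
$1731.1: inside the interval → strictly worse (loss $67).
$1699.3: inside the interval → strictly worse (loss $98.8).
$610.7: below both → same outcome either way.
$2840.7: above both → same outcome either way.
Count: 2.

2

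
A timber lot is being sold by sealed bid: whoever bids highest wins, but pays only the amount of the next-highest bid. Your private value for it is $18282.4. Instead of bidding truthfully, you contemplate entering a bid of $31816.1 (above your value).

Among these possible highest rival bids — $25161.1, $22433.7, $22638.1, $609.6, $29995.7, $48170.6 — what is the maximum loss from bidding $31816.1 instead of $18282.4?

$25161.1: truthful gives $0, deviation gives −$6878.7 → loss $6878.7.
$22433.7: truthful gives $0, deviation gives −$4151.3 → loss $4151.3.
$22638.1: truthful gives $0, deviation gives −$4355.7 → loss $4355.7.
$609.6: same outcome either way → loss $0.
$29995.7: truthful gives $0, deviation gives −$11713.3 → loss $11713.3.
$48170.6: same outcome either way → loss $0.
Maximum loss: $11713.3.

$11713.3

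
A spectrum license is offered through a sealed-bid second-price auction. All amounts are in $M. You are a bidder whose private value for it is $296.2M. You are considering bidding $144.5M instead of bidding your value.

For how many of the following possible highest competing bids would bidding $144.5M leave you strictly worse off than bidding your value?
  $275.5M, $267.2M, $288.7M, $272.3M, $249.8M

5

The deviation hurts exactly when the highest competing bid lies strictly between $144.5M and $296.2M — underbidding then forfeits a profitable win.
$275.5M: inside the interval → strictly worse (loss $20.7M).
$267.2M: inside the interval → strictly worse (loss $29M).
$288.7M: inside the interval → strictly worse (loss $7.5M).
$272.3M: inside the interval → strictly worse (loss $23.9M).
$249.8M: inside the interval → strictly worse (loss $46.4M).
Count: 5.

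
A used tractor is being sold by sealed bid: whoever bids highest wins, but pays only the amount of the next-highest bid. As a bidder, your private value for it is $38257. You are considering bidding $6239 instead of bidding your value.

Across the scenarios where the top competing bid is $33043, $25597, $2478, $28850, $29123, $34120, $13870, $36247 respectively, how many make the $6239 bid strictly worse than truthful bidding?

7

The deviation hurts exactly when the highest competing bid lies strictly between $6239 and $38257 — underbidding then forfeits a profitable win.
$33043: inside the interval → strictly worse (loss $5214).
$25597: inside the interval → strictly worse (loss $12660).
$2478: below both → same outcome either way.
$28850: inside the interval → strictly worse (loss $9407).
$29123: inside the interval → strictly worse (loss $9134).
$34120: inside the interval → strictly worse (loss $4137).
$13870: inside the interval → strictly worse (loss $24387).
$36247: inside the interval → strictly worse (loss $2010).
Count: 7.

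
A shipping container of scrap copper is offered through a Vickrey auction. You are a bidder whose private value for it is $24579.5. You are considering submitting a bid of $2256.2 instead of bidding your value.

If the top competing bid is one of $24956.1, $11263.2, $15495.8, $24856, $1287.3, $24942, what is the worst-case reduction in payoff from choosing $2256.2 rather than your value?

$13316.3

$24956.1: same outcome either way → loss $0.
$11263.2: truthful gives $13316.3, deviation gives $0 → loss $13316.3.
$15495.8: truthful gives $9083.7, deviation gives $0 → loss $9083.7.
$24856: same outcome either way → loss $0.
$1287.3: same outcome either way → loss $0.
$24942: same outcome either way → loss $0.
Maximum loss: $13316.3.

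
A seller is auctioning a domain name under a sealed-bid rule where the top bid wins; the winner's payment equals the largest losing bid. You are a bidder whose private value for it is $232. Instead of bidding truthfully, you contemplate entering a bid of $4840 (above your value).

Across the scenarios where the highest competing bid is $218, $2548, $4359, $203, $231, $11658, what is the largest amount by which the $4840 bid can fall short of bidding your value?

$218: same outcome either way → loss $0.
$2548: truthful gives $0, deviation gives −$2316 → loss $2316.
$4359: truthful gives $0, deviation gives −$4127 → loss $4127.
$203: same outcome either way → loss $0.
$231: same outcome either way → loss $0.
$11658: same outcome either way → loss $0.
Maximum loss: $4127.

$4127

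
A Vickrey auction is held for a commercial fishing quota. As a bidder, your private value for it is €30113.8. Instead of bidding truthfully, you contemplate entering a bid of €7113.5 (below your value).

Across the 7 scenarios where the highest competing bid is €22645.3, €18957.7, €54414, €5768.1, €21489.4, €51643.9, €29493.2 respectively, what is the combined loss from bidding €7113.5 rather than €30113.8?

The deviation costs you only when the competing bid falls strictly between €7113.5 and €30113.8; elsewhere both bids give the same outcome.
€22645.3: truthful payoff €7468.5, deviation payoff €0 → loss €7468.5.
€18957.7: truthful payoff €11156.1, deviation payoff €0 → loss €11156.1.
€54414: outcomes coincide → loss €0.
€5768.1: outcomes coincide → loss €0.
€21489.4: truthful payoff €8624.4, deviation payoff €0 → loss €8624.4.
€51643.9: outcomes coincide → loss €0.
€29493.2: truthful payoff €620.6, deviation payoff €0 → loss €620.6.
Total loss = €7468.5 + €11156.1 + €8624.4 + €620.6 = €27869.6.

€27869.6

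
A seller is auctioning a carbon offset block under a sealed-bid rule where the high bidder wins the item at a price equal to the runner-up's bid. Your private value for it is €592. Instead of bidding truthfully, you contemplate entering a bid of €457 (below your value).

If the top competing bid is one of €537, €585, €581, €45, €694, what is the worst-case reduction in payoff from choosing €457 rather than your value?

€537: truthful gives €55, deviation gives €0 → loss €55.
€585: truthful gives €7, deviation gives €0 → loss €7.
€581: truthful gives €11, deviation gives €0 → loss €11.
€45: same outcome either way → loss €0.
€694: same outcome either way → loss €0.
Maximum loss: €55.

€55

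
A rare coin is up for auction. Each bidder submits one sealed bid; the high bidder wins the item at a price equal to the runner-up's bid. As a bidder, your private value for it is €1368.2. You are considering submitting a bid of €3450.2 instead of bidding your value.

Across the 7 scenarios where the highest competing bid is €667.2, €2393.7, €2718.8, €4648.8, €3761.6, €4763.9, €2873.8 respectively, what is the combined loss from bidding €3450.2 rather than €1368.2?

€3881.7

The deviation costs you only when the competing bid falls strictly between €1368.2 and €3450.2; elsewhere both bids give the same outcome.
€667.2: outcomes coincide → loss €0.
€2393.7: truthful payoff €0, deviation payoff −€1025.5 → loss €1025.5.
€2718.8: truthful payoff €0, deviation payoff −€1350.6 → loss €1350.6.
€4648.8: outcomes coincide → loss €0.
€3761.6: outcomes coincide → loss €0.
€4763.9: outcomes coincide → loss €0.
€2873.8: truthful payoff €0, deviation payoff −€1505.6 → loss €1505.6.
Total loss = €1025.5 + €1350.6 + €1505.6 = €3881.7.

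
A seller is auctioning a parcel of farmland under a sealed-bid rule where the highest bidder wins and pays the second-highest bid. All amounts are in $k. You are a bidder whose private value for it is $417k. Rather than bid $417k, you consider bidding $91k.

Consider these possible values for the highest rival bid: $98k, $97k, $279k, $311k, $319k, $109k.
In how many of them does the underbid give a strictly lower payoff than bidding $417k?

6

The deviation hurts exactly when the highest competing bid lies strictly between $91k and $417k — underbidding then forfeits a profitable win.
$98k: inside the interval → strictly worse (loss $319k).
$97k: inside the interval → strictly worse (loss $320k).
$279k: inside the interval → strictly worse (loss $138k).
$311k: inside the interval → strictly worse (loss $106k).
$319k: inside the interval → strictly worse (loss $98k).
$109k: inside the interval → strictly worse (loss $308k).
Count: 6.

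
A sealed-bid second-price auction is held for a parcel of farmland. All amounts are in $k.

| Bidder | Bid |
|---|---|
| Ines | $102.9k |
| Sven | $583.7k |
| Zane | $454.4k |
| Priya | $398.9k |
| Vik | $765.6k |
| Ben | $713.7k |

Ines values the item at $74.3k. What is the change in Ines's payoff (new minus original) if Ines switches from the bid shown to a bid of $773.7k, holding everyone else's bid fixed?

The highest bid among the other bidders is $765.6k; Ines's bid doesn't change that.
Original bid $102.9k: Ines is not highest (top rival bid is $765.6k); payoff $0k.
Alternative bid $773.7k: Ines is highest, pays the top rival bid $765.6k; payoff $74.3k − $765.6k = −$691.3k.
Change in payoff = −$691.3k − ($0k) = −$691.3k.

−$691.3k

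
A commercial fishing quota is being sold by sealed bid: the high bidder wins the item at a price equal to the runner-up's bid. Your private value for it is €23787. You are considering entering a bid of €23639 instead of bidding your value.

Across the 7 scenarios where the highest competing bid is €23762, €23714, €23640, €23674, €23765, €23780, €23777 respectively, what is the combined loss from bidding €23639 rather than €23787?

The deviation costs you only when the competing bid falls strictly between €23639 and €23787; elsewhere both bids give the same outcome.
€23762: truthful payoff €25, deviation payoff €0 → loss €25.
€23714: truthful payoff €73, deviation payoff €0 → loss €73.
€23640: truthful payoff €147, deviation payoff €0 → loss €147.
€23674: truthful payoff €113, deviation payoff €0 → loss €113.
€23765: truthful payoff €22, deviation payoff €0 → loss €22.
€23780: truthful payoff €7, deviation payoff €0 → loss €7.
€23777: truthful payoff €10, deviation payoff €0 → loss €10.
Total loss = €25 + €73 + €147 + €113 + €22 + €7 + €10 = €397.

€397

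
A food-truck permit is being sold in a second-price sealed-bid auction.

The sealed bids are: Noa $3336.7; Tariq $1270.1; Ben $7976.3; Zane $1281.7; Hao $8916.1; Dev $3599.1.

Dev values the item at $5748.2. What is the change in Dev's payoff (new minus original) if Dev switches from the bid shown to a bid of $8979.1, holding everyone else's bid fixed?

The highest bid among the other bidders is $8916.1; Dev's bid doesn't change that.
Original bid $3599.1: Dev is not highest (top rival bid is $8916.1); payoff $0.
Alternative bid $8979.1: Dev is highest, pays the top rival bid $8916.1; payoff $5748.2 − $8916.1 = −$3167.9.
Change in payoff = −$3167.9 − ($0) = −$3167.9.

−$3167.9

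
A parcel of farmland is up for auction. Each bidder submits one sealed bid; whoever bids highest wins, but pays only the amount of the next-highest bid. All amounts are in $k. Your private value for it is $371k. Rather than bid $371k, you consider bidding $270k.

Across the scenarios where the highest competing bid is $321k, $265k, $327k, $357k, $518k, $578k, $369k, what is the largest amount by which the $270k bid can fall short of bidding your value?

$50k

$321k: truthful gives $50k, deviation gives $0k → loss $50k.
$265k: same outcome either way → loss $0k.
$327k: truthful gives $44k, deviation gives $0k → loss $44k.
$357k: truthful gives $14k, deviation gives $0k → loss $14k.
$518k: same outcome either way → loss $0k.
$578k: same outcome either way → loss $0k.
$369k: truthful gives $2k, deviation gives $0k → loss $2k.
Maximum loss: $50k.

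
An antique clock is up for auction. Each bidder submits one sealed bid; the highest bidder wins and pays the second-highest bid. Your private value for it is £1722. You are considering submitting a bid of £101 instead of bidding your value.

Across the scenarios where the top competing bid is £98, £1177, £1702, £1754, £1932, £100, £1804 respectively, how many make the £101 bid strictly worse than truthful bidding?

2

The deviation hurts exactly when the highest competing bid lies strictly between £101 and £1722 — underbidding then forfeits a profitable win.
£98: below both → same outcome either way.
£1177: inside the interval → strictly worse (loss £545).
£1702: inside the interval → strictly worse (loss £20).
£1754: above both → same outcome either way.
£1932: above both → same outcome either way.
£100: below both → same outcome either way.
£1804: above both → same outcome either way.
Count: 2.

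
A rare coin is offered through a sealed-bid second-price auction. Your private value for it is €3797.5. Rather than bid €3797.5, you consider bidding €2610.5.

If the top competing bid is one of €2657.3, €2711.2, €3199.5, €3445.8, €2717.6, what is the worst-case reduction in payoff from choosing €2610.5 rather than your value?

€2657.3: truthful gives €1140.2, deviation gives €0 → loss €1140.2.
€2711.2: truthful gives €1086.3, deviation gives €0 → loss €1086.3.
€3199.5: truthful gives €598, deviation gives €0 → loss €598.
€3445.8: truthful gives €351.7, deviation gives €0 → loss €351.7.
€2717.6: truthful gives €1079.9, deviation gives €0 → loss €1079.9.
Maximum loss: €1140.2.

€1140.2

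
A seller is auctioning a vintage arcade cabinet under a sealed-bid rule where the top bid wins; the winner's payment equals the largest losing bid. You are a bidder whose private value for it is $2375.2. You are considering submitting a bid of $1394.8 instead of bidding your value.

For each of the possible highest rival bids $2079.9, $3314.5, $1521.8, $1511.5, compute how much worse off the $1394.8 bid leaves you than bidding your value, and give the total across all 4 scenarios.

The deviation costs you only when the competing bid falls strictly between $1394.8 and $2375.2; elsewhere both bids give the same outcome.
$2079.9: truthful payoff $295.3, deviation payoff $0 → loss $295.3.
$3314.5: outcomes coincide → loss $0.
$1521.8: truthful payoff $853.4, deviation payoff $0 → loss $853.4.
$1511.5: truthful payoff $863.7, deviation payoff $0 → loss $863.7.
Total loss = $295.3 + $853.4 + $863.7 = $2012.4.
Because the price is fixed by the runner-up's bid, deviating from your value can only change a good outcome into a bad one — never the reverse.

$2012.4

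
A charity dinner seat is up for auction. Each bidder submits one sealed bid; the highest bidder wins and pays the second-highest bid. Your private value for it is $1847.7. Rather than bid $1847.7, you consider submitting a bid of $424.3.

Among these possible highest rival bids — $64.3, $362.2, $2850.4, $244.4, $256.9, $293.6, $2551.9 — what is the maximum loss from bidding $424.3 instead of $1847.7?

$0

$64.3: same outcome either way → loss $0.
$362.2: same outcome either way → loss $0.
$2850.4: same outcome either way → loss $0.
$244.4: same outcome either way → loss $0.
$256.9: same outcome either way → loss $0.
$293.6: same outcome either way → loss $0.
$2551.9: same outcome either way → loss $0.
Maximum loss: $0.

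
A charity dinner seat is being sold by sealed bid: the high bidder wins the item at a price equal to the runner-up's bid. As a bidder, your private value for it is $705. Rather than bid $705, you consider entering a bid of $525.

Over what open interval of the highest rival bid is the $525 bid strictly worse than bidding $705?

($525, $705)

If the competing bid is below $525, both bids win at the same price — no difference.
If it is above $705, both bids lose — no difference.
If it lies strictly between $525 and $705, bidding your value wins at a price below your value (positive payoff) while bidding $525 loses (payoff 0).
So the deviation strictly hurts on the open interval ($525, $705).
Truthful bidding weakly dominates here: raising your bid can only win items priced above your value, and lowering it can only forfeit items priced below.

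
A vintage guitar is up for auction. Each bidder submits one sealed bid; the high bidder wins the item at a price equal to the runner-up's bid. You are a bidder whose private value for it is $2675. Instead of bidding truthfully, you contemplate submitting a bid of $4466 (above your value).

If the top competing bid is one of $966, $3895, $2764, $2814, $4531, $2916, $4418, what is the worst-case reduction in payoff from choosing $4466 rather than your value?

$1743

$966: same outcome either way → loss $0.
$3895: truthful gives $0, deviation gives −$1220 → loss $1220.
$2764: truthful gives $0, deviation gives −$89 → loss $89.
$2814: truthful gives $0, deviation gives −$139 → loss $139.
$4531: same outcome either way → loss $0.
$2916: truthful gives $0, deviation gives −$241 → loss $241.
$4418: truthful gives $0, deviation gives −$1743 → loss $1743.
Maximum loss: $1743.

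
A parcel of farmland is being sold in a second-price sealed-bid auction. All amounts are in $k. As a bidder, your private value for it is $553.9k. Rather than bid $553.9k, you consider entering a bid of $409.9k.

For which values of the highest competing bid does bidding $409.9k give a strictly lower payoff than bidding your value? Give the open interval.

If the competing bid is below $409.9k, both bids win at the same price — no difference.
If it is above $553.9k, both bids lose — no difference.
If it lies strictly between $409.9k and $553.9k, bidding your value wins at a price below your value (positive payoff) while bidding $409.9k loses (payoff 0).
So the deviation strictly hurts on the open interval ($409.9k, $553.9k).
Truthful bidding weakly dominates here: raising your bid can only win items priced above your value, and lowering it can only forfeit items priced below.

($409.9k, $553.9k)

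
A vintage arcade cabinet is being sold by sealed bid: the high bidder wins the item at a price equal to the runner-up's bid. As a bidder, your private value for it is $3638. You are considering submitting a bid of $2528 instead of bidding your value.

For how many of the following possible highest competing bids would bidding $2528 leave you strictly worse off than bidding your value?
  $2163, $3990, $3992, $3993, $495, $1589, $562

The deviation hurts exactly when the highest competing bid lies strictly between $2528 and $3638 — underbidding then forfeits a profitable win.
$2163: below both → same outcome either way.
$3990: above both → same outcome either way.
$3992: above both → same outcome either way.
$3993: above both → same outcome either way.
$495: below both → same outcome either way.
$1589: below both → same outcome either way.
$562: below both → same outcome either way.
Count: 0.

0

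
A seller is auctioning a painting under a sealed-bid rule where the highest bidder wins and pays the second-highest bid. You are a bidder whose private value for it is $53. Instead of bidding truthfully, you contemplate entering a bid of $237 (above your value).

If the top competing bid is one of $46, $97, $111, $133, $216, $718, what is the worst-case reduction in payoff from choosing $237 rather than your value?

$46: same outcome either way → loss $0.
$97: truthful gives $0, deviation gives −$44 → loss $44.
$111: truthful gives $0, deviation gives −$58 → loss $58.
$133: truthful gives $0, deviation gives −$80 → loss $80.
$216: truthful gives $0, deviation gives −$163 → loss $163.
$718: same outcome either way → loss $0.
Maximum loss: $163.

$163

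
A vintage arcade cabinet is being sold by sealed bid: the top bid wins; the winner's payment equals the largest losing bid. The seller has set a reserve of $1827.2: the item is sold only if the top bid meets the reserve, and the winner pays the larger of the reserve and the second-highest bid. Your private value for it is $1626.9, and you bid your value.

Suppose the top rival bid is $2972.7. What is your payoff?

$0

Your bid $1626.9 is below the highest competing bid $2972.7, so you lose. Payoff $0.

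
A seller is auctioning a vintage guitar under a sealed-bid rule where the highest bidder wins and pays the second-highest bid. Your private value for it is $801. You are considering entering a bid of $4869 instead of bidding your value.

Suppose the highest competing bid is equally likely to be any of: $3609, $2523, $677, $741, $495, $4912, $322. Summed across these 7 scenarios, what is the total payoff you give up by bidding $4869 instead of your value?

The deviation costs you only when the competing bid falls strictly between $801 and $4869; elsewhere both bids give the same outcome.
$3609: truthful payoff $0, deviation payoff −$2808 → loss $2808.
$2523: truthful payoff $0, deviation payoff −$1722 → loss $1722.
$677: outcomes coincide → loss $0.
$741: outcomes coincide → loss $0.
$495: outcomes coincide → loss $0.
$4912: outcomes coincide → loss $0.
$322: outcomes coincide → loss $0.
Total loss = $2808 + $1722 = $4530.
Truthful bidding weakly dominates here: raising your bid can only win items priced above your value, and lowering it can only forfeit items priced below.

$4530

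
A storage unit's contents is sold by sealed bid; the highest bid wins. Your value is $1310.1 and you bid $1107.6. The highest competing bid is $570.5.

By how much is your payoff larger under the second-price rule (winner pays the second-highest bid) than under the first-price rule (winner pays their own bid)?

You have the highest bid, so you win under either rule.
Second-price: pay $570.5 → payoff $739.6.
First-price: pay your own bid $1107.6 → payoff $202.5.
Difference = $739.6 − ($202.5) = $537.1.

$537.1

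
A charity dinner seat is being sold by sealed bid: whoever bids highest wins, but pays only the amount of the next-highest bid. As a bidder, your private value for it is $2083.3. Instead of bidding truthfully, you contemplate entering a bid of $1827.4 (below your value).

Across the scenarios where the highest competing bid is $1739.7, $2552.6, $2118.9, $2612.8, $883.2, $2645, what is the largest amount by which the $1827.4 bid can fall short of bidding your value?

$1739.7: same outcome either way → loss $0.
$2552.6: same outcome either way → loss $0.
$2118.9: same outcome either way → loss $0.
$2612.8: same outcome either way → loss $0.
$883.2: same outcome either way → loss $0.
$2645: same outcome either way → loss $0.
Maximum loss: $0.

$0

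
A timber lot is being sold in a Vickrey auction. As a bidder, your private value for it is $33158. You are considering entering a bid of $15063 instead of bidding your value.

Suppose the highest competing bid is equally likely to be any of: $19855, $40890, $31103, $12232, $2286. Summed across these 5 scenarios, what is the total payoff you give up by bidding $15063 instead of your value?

The deviation costs you only when the competing bid falls strictly between $15063 and $33158; elsewhere both bids give the same outcome.
$19855: truthful payoff $13303, deviation payoff $0 → loss $13303.
$40890: outcomes coincide → loss $0.
$31103: truthful payoff $2055, deviation payoff $0 → loss $2055.
$12232: outcomes coincide → loss $0.
$2286: outcomes coincide → loss $0.
Total loss = $13303 + $2055 = $15358.
Because the price is fixed by the runner-up's bid, deviating from your value can only change a good outcome into a bad one — never the reverse.

$15358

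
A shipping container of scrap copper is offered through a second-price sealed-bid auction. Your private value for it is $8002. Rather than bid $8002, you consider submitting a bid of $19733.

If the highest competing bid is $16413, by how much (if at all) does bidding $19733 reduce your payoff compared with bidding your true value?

Bidding your value $8002: you lose (since $8002 < $16413). Payoff $0.
Bidding $19733: you win and pay $16413. Payoff $8002 − $16413 = −$8411.
The competing bid $16413 lies between your value and your inflated bid, so overbidding wins an item priced above your value.
Loss from deviating = $0 − (−$8411) = $8411.

$8411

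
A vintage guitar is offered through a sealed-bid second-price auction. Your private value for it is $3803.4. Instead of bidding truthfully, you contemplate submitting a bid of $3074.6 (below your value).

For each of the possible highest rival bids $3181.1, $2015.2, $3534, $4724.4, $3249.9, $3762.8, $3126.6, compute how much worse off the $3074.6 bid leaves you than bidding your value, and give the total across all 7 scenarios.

$2162.6

The deviation costs you only when the competing bid falls strictly between $3074.6 and $3803.4; elsewhere both bids give the same outcome.
$3181.1: truthful payoff $622.3, deviation payoff $0 → loss $622.3.
$2015.2: outcomes coincide → loss $0.
$3534: truthful payoff $269.4, deviation payoff $0 → loss $269.4.
$4724.4: outcomes coincide → loss $0.
$3249.9: truthful payoff $553.5, deviation payoff $0 → loss $553.5.
$3762.8: truthful payoff $40.6, deviation payoff $0 → loss $40.6.
$3126.6: truthful payoff $676.8, deviation payoff $0 → loss $676.8.
Total loss = $622.3 + $269.4 + $553.5 + $40.6 + $676.8 = $2162.6.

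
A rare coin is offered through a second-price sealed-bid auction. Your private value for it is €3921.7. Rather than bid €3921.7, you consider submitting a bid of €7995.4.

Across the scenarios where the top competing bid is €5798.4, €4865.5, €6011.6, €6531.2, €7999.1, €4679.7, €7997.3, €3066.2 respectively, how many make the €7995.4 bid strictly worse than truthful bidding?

5

The deviation hurts exactly when the highest competing bid lies strictly between €3921.7 and €7995.4 — overbidding then wins at a price above your value.
€5798.4: inside the interval → strictly worse (loss €1876.7).
€4865.5: inside the interval → strictly worse (loss €943.8).
€6011.6: inside the interval → strictly worse (loss €2089.9).
€6531.2: inside the interval → strictly worse (loss €2609.5).
€7999.1: above both → same outcome either way.
€4679.7: inside the interval → strictly worse (loss €758).
€7997.3: above both → same outcome either way.
€3066.2: below both → same outcome either way.
Count: 5.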